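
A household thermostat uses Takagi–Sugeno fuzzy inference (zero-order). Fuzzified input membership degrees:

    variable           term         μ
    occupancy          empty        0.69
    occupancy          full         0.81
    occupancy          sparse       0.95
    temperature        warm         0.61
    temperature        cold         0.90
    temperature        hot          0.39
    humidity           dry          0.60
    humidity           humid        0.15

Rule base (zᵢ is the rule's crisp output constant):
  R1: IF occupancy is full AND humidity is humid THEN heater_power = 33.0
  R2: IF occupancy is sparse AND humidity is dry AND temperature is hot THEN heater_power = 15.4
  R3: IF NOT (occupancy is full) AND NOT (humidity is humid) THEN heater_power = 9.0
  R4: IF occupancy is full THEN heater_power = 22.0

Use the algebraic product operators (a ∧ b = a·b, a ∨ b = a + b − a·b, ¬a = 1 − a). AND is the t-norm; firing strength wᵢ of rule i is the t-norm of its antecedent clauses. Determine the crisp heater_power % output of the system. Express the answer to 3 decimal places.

20.304

R1 (z=33.0): full=0.81, humid=0.15; AND[a·b] → w = 0.1215
R2 (z=15.4): sparse=0.95, dry=0.60, hot=0.39; AND[a·b] → w = 0.2223
R3 (z=9.0): ¬full=1−0.81=0.19, ¬humid=1−0.15=0.85; AND[a·b] → w = 0.1615
R4 (z=22.0): full=0.81 → w = 0.8100
Weighted average = (0.1215·33.0 + 0.2223·15.4 + 0.1615·9.0 + 0.8100·22.0) / (0.1215 + 0.2223 + 0.1615 + 0.8100)
  = 26.7064 / 1.3153 = 20.304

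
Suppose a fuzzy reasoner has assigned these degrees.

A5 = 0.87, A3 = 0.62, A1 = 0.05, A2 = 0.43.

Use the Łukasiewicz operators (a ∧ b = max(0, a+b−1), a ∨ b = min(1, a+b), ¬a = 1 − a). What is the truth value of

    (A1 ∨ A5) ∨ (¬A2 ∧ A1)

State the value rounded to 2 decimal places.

A1 ∨ A5 = min(1, a+b) on (0.05, 0.87) = 0.92
¬A2 = 1 − 0.43 = 0.57
¬A2 ∧ A1 = max(0, a+b−1) on (0.57, 0.05) = 0.00
(A1 ∨ A5) ∨ (¬A2 ∧ A1) = min(1, a+b) on (0.92, 0.00) = 0.92

0.92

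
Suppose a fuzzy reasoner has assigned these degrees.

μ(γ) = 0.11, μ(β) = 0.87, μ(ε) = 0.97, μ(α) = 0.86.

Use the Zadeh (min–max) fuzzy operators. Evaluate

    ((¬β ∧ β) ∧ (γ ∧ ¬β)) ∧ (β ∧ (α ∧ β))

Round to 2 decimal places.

0.11

¬β = 1 − 0.87 = 0.13
¬β ∧ β = min(a, b) on (0.13, 0.87) = 0.13
¬β = 1 − 0.87 = 0.13
γ ∧ ¬β = min(a, b) on (0.11, 0.13) = 0.11
(¬β ∧ β) ∧ (γ ∧ ¬β) = min(a, b) on (0.13, 0.11) = 0.11
α ∧ β = min(a, b) on (0.86, 0.87) = 0.86
β ∧ (α ∧ β) = min(a, b) on (0.87, 0.86) = 0.86
((¬β ∧ β) ∧ (γ ∧ ¬β)) ∧ (β ∧ (α ∧ β)) = min(a, b) on (0.11, 0.86) = 0.11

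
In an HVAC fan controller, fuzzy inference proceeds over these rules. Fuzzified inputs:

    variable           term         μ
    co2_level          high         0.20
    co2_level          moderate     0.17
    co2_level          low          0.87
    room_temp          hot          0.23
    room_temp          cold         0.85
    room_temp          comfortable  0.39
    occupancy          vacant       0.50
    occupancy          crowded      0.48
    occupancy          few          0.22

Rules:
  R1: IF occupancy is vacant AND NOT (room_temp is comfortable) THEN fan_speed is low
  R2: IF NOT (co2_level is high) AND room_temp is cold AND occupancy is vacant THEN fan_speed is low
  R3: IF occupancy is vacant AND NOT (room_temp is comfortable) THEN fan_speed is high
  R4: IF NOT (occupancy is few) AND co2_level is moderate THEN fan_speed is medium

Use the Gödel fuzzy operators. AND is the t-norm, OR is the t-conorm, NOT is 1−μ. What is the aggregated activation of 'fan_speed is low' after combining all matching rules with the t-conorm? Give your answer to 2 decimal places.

0.50

R1: vacant=0.50, ¬comfortable=1−0.39=0.61; AND[min(a, b)] → w = 0.50
R2: ¬high=1−0.20=0.80, cold=0.85, vacant=0.50; AND[min(a, b)] → w = 0.50
R3: vacant=0.50, ¬comfortable=1−0.39=0.61; AND[min(a, b)] → w = 0.50
R4: ¬few=1−0.22=0.78, moderate=0.17; AND[min(a, b)] → w = 0.17
Rules with consequent 'low': {R1, R2} → strengths 0.50, 0.50
Aggregate via t-conorm [max(a, b)]: 0.50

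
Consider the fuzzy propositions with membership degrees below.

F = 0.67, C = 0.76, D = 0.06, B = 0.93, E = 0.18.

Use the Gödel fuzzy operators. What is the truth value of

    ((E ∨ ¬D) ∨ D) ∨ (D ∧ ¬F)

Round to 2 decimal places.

0.94

¬D = 1 − 0.06 = 0.94
E ∨ ¬D = max(a, b) on (0.18, 0.94) = 0.94
(E ∨ ¬D) ∨ D = max(a, b) on (0.94, 0.06) = 0.94
¬F = 1 − 0.67 = 0.33
D ∧ ¬F = min(a, b) on (0.06, 0.33) = 0.06
((E ∨ ¬D) ∨ D) ∨ (D ∧ ¬F) = max(a, b) on (0.94, 0.06) = 0.94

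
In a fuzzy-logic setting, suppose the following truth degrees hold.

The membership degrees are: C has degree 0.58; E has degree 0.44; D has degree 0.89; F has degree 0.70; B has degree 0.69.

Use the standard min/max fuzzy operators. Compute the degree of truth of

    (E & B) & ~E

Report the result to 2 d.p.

0.44

E & B = min(a, b) on (0.44, 0.69) = 0.44
~E = 1 − 0.44 = 0.56
(E & B) & ~E = min(a, b) on (0.44, 0.56) = 0.44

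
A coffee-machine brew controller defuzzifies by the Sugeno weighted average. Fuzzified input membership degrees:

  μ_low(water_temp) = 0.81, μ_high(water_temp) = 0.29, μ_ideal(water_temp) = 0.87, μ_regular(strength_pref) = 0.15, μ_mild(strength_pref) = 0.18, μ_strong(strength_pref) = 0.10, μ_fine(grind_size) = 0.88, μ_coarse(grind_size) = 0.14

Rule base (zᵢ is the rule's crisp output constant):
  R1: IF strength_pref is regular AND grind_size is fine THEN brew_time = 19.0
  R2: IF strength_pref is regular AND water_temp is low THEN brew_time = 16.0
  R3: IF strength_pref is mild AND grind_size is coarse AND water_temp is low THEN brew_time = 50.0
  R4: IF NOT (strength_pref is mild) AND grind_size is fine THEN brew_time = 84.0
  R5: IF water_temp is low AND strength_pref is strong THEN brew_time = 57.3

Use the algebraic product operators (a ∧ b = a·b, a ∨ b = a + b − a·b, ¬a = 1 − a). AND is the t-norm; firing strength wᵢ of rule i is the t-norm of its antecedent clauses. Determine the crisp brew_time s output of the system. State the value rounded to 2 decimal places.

R1 (z=19.0): regular=0.15, fine=0.88; AND[a·b] → w = 0.1320
R2 (z=16.0): regular=0.15, low=0.81; AND[a·b] → w = 0.1215
R3 (z=50.0): mild=0.18, coarse=0.14, low=0.81; AND[a·b] → w = 0.0204
R4 (z=84.0): ¬mild=1−0.18=0.82, fine=0.88; AND[a·b] → w = 0.7216
R5 (z=57.3): low=0.81, strong=0.10; AND[a·b] → w = 0.0810
Weighted average = (0.1320·19.0 + 0.1215·16.0 + 0.0204·50.0 + 0.7216·84.0 + 0.0810·57.3) / (0.1320 + 0.1215 + 0.0204 + 0.7216 + 0.0810)
  = 70.7283 / 1.0765 = 65.70

65.70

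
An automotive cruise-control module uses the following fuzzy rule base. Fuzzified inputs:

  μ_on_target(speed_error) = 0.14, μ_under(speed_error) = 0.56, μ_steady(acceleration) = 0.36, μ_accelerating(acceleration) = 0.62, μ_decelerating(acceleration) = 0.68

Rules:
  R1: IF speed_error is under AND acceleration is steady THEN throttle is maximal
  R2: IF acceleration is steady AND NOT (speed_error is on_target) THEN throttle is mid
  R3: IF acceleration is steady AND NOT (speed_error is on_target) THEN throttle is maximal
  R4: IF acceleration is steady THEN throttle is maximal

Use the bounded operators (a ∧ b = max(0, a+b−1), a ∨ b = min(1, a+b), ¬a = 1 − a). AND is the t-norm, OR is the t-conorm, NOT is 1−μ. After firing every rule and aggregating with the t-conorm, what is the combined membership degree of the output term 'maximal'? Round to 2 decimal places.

0.58

R1: under=0.56, steady=0.36; AND[max(0, a+b−1)] → w = 0.00
R2: steady=0.36, ¬on_target=1−0.14=0.86; AND[max(0, a+b−1)] → w = 0.22
R3: steady=0.36, ¬on_target=1−0.14=0.86; AND[max(0, a+b−1)] → w = 0.22
R4: steady=0.36 → w = 0.36
Rules with consequent 'maximal': {R1, R3, R4} → strengths 0.00, 0.22, 0.36
Aggregate via t-conorm [min(1, a+b)]: 0.58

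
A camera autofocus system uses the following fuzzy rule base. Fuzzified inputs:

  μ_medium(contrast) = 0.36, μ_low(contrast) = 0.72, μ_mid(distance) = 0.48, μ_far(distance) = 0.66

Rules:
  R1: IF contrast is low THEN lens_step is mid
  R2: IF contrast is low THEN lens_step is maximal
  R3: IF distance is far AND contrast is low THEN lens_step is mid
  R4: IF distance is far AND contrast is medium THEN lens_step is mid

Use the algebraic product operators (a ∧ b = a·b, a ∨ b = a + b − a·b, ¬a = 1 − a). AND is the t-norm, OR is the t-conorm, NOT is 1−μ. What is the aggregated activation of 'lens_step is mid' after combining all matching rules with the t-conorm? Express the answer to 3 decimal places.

R1: low=0.72 → w = 0.7200
R2: low=0.72 → w = 0.7200
R3: far=0.66, low=0.72; AND[a·b] → w = 0.4752
R4: far=0.66, medium=0.36; AND[a·b] → w = 0.2376
Rules with consequent 'mid': {R1, R3, R4} → strengths 0.7200, 0.4752, 0.2376
Aggregate via t-conorm [a + b − a·b]: 0.8880

0.888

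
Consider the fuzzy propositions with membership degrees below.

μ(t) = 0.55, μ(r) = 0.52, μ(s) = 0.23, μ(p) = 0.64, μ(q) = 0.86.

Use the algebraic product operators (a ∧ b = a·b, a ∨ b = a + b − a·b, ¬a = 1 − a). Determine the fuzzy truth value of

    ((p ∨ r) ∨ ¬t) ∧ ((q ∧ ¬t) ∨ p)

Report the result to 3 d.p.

p ∨ r = a + b − a·b on (0.6400, 0.5200) = 0.8272
¬t = 1 − 0.5500 = 0.4500
(p ∨ r) ∨ ¬t = a + b − a·b on (0.8272, 0.4500) = 0.9050
¬t = 1 − 0.5500 = 0.4500
q ∧ ¬t = a·b on (0.8600, 0.4500) = 0.3870
(q ∧ ¬t) ∨ p = a + b − a·b on (0.3870, 0.6400) = 0.7793
((p ∨ r) ∨ ¬t) ∧ ((q ∧ ¬t) ∨ p) = a·b on (0.9050, 0.7793) = 0.7053

0.705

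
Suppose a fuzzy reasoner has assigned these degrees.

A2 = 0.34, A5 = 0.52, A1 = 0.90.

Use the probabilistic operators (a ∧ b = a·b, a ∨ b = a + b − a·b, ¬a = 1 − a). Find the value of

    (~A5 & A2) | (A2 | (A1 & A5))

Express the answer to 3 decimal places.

~A5 = 1 − 0.5200 = 0.4800
~A5 & A2 = a·b on (0.4800, 0.3400) = 0.1632
A1 & A5 = a·b on (0.9000, 0.5200) = 0.4680
A2 | (A1 & A5) = a + b − a·b on (0.3400, 0.4680) = 0.6489
(~A5 & A2) | (A2 | (A1 & A5)) = a + b − a·b on (0.1632, 0.6489) = 0.7062

0.706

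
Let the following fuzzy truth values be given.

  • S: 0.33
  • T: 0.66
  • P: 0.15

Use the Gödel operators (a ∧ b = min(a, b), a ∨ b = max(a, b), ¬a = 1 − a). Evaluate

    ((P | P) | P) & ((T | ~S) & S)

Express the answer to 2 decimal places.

P | P = max(a, b) on (0.15, 0.15) = 0.15
(P | P) | P = max(a, b) on (0.15, 0.15) = 0.15
~S = 1 − 0.33 = 0.67
T | ~S = max(a, b) on (0.66, 0.67) = 0.67
(T | ~S) & S = min(a, b) on (0.67, 0.33) = 0.33
((P | P) | P) & ((T | ~S) & S) = min(a, b) on (0.15, 0.33) = 0.15

0.15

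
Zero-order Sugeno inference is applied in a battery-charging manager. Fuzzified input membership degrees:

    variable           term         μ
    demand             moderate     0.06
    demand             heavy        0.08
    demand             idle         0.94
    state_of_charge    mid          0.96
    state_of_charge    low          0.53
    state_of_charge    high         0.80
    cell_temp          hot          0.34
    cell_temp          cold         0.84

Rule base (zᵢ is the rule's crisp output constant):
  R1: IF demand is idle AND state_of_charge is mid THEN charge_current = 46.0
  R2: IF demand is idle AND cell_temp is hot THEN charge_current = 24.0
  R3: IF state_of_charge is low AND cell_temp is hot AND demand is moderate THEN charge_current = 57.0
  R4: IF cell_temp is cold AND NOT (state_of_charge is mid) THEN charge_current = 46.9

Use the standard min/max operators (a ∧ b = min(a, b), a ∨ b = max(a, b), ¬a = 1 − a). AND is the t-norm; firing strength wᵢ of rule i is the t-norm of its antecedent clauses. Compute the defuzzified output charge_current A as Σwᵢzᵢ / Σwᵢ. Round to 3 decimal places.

41.084

R1 (z=46.0): idle=0.94, mid=0.96; AND[min(a, b)] → w = 0.94
R2 (z=24.0): idle=0.94, hot=0.34; AND[min(a, b)] → w = 0.34
R3 (z=57.0): low=0.53, hot=0.34, moderate=0.06; AND[min(a, b)] → w = 0.06
R4 (z=46.9): cold=0.84, ¬mid=1−0.96=0.04; AND[min(a, b)] → w = 0.04
Weighted average = (0.94·46.0 + 0.34·24.0 + 0.06·57.0 + 0.04·46.9) / (0.94 + 0.34 + 0.06 + 0.04)
  = 56.6960 / 1.3800 = 41.084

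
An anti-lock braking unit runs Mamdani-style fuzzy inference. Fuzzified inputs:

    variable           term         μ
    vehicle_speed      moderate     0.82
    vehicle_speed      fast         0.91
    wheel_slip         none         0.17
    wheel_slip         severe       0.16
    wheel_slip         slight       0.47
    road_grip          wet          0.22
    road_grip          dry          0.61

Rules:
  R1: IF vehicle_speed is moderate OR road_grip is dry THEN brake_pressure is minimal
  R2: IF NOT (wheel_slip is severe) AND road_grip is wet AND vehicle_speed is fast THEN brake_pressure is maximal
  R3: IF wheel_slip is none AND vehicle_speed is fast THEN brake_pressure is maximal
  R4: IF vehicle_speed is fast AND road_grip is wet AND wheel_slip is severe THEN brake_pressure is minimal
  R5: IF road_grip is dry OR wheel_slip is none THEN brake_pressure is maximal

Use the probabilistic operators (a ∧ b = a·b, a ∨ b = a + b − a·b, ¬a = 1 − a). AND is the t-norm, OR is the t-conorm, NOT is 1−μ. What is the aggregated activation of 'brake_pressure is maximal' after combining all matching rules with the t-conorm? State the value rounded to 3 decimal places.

0.772

R1: moderate=0.82, dry=0.61; OR[a + b − a·b] → w = 0.9298
R2: ¬severe=1−0.16=0.84, wet=0.22, fast=0.91; AND[a·b] → w = 0.1682
R3: none=0.17, fast=0.91; AND[a·b] → w = 0.1547
R4: fast=0.91, wet=0.22, severe=0.16; AND[a·b] → w = 0.0320
R5: dry=0.61, none=0.17; OR[a + b − a·b] → w = 0.6763
Rules with consequent 'maximal': {R2, R3, R5} → strengths 0.1682, 0.1547, 0.6763
Aggregate via t-conorm [a + b − a·b]: 0.7724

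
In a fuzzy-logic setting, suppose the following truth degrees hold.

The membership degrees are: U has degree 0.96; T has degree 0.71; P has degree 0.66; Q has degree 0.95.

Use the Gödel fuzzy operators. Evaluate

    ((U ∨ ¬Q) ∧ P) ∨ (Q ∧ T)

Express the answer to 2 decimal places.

0.71

¬Q = 1 − 0.95 = 0.05
U ∨ ¬Q = max(a, b) on (0.96, 0.05) = 0.96
(U ∨ ¬Q) ∧ P = min(a, b) on (0.96, 0.66) = 0.66
Q ∧ T = min(a, b) on (0.95, 0.71) = 0.71
((U ∨ ¬Q) ∧ P) ∨ (Q ∧ T) = max(a, b) on (0.66, 0.71) = 0.71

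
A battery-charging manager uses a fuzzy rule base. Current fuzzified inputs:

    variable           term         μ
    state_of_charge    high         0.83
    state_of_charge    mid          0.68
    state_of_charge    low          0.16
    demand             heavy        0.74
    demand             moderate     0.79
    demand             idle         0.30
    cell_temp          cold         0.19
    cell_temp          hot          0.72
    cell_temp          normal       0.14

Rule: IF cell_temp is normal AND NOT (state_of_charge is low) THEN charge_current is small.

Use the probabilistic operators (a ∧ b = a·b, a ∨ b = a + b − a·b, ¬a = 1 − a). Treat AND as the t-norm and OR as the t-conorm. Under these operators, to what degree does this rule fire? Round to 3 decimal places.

firing strength: normal=0.14, ¬low=1−0.16=0.84; AND[a·b] → w = 0.1176

0.118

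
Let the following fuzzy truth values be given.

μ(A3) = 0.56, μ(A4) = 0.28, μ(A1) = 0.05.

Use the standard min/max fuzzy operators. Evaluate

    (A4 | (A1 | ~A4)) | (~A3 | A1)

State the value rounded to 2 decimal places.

~A4 = 1 − 0.28 = 0.72
A1 | ~A4 = max(a, b) on (0.05, 0.72) = 0.72
A4 | (A1 | ~A4) = max(a, b) on (0.28, 0.72) = 0.72
~A3 = 1 − 0.56 = 0.44
~A3 | A1 = max(a, b) on (0.44, 0.05) = 0.44
(A4 | (A1 | ~A4)) | (~A3 | A1) = max(a, b) on (0.72, 0.44) = 0.72

0.72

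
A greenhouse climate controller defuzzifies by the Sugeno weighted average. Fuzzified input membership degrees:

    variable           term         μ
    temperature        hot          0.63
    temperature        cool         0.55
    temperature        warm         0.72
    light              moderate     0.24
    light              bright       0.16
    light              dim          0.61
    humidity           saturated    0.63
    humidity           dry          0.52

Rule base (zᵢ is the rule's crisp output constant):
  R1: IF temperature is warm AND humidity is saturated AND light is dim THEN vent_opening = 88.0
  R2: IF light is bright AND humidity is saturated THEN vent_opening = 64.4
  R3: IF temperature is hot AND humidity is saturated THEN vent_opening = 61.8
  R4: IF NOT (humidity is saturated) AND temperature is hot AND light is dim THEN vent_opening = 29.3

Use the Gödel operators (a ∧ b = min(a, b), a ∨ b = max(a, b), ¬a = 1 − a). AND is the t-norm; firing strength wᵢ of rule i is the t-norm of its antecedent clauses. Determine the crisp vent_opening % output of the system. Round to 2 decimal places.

64.27

R1 (z=88.0): warm=0.72, saturated=0.63, dim=0.61; AND[min(a, b)] → w = 0.61
R2 (z=64.4): bright=0.16, saturated=0.63; AND[min(a, b)] → w = 0.16
R3 (z=61.8): hot=0.63, saturated=0.63; AND[min(a, b)] → w = 0.63
R4 (z=29.3): ¬saturated=1−0.63=0.37, hot=0.63, dim=0.61; AND[min(a, b)] → w = 0.37
Weighted average = (0.61·88.0 + 0.16·64.4 + 0.63·61.8 + 0.37·29.3) / (0.61 + 0.16 + 0.63 + 0.37)
  = 113.7590 / 1.7700 = 64.27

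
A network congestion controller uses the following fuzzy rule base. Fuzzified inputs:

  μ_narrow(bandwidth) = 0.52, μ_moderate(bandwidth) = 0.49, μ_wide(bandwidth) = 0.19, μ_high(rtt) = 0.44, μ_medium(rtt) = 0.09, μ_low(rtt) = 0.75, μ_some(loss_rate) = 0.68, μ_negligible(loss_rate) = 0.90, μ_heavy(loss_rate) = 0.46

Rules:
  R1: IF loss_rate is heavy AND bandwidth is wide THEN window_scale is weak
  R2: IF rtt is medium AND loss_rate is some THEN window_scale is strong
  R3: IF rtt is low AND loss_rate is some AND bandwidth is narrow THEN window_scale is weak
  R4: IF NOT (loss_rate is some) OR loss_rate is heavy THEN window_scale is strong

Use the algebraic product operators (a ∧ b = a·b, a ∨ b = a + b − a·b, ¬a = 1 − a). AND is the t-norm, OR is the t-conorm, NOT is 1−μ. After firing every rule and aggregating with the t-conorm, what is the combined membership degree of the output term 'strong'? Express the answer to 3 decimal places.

0.655

R1: heavy=0.46, wide=0.19; AND[a·b] → w = 0.0874
R2: medium=0.09, some=0.68; AND[a·b] → w = 0.0612
R3: low=0.75, some=0.68, narrow=0.52; AND[a·b] → w = 0.2652
R4: ¬some=1−0.68=0.32, heavy=0.46; OR[a + b − a·b] → w = 0.6328
Rules with consequent 'strong': {R2, R4} → strengths 0.0612, 0.6328
Aggregate via t-conorm [a + b − a·b]: 0.6553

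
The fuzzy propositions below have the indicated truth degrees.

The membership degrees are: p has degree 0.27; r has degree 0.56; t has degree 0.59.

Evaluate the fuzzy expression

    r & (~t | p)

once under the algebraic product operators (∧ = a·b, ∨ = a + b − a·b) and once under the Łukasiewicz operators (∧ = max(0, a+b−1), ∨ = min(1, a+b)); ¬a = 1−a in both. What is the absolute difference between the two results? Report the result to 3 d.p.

Under algebraic product:
  ~t = 1 − 0.5900 = 0.4100
  ~t | p = a + b − a·b on (0.4100, 0.2700) = 0.5693
  r & (~t | p) = a·b on (0.5600, 0.5693) = 0.3188
  → value = 0.3188
Under Łukasiewicz:
  ~t = 1 − 0.59 = 0.41
  ~t | p = min(1, a+b) on (0.41, 0.27) = 0.68
  r & (~t | p) = max(0, a+b−1) on (0.56, 0.68) = 0.24
  → value = 0.2400
|0.3188 − 0.2400| = 0.079

0.079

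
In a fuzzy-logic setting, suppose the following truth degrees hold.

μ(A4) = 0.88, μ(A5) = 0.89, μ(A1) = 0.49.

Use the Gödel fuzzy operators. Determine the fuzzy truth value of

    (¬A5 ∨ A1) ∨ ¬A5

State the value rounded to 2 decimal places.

0.49

¬A5 = 1 − 0.89 = 0.11
¬A5 ∨ A1 = max(a, b) on (0.11, 0.49) = 0.49
¬A5 = 1 − 0.89 = 0.11
(¬A5 ∨ A1) ∨ ¬A5 = max(a, b) on (0.49, 0.11) = 0.49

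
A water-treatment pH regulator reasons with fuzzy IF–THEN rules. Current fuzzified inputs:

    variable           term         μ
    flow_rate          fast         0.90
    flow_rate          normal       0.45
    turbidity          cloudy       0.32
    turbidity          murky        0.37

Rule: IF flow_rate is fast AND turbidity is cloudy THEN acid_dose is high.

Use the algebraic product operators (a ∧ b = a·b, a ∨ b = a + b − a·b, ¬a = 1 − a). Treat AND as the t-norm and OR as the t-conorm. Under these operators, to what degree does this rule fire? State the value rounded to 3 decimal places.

0.288

firing strength: fast=0.90, cloudy=0.32; AND[a·b] → w = 0.2880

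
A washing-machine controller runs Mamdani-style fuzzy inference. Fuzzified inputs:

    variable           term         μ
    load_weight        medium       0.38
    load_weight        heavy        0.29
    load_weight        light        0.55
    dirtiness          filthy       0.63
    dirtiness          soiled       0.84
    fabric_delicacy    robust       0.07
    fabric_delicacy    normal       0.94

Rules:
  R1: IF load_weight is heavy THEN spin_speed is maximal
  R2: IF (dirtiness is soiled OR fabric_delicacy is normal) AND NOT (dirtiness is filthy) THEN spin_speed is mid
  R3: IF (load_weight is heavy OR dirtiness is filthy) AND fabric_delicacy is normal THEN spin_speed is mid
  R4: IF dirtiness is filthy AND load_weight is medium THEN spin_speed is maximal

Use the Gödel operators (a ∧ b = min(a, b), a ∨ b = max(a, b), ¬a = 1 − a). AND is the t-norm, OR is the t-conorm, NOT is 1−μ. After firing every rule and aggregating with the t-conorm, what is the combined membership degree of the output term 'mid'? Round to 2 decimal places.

R1: heavy=0.29 → w = 0.29
R2: (soiled=0.84 OR normal=0.94) = 0.94; AND[min(a, b)] with ¬filthy=1−0.63=0.37 → w = 0.37
R3: (heavy=0.29 OR filthy=0.63) = 0.63; AND[min(a, b)] with normal=0.94 → w = 0.63
R4: filthy=0.63, medium=0.38; AND[min(a, b)] → w = 0.38
Rules with consequent 'mid': {R2, R3} → strengths 0.37, 0.63
Aggregate via t-conorm [max(a, b)]: 0.63

0.63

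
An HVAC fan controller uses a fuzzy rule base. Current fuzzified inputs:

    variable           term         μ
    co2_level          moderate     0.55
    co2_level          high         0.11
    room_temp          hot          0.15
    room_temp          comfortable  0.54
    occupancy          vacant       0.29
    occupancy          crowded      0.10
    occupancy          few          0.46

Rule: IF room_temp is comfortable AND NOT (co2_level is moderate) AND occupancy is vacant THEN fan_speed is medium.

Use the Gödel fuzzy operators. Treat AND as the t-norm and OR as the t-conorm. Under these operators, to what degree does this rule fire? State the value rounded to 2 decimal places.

0.29

firing strength: comfortable=0.54, ¬moderate=1−0.55=0.45, vacant=0.29; AND[min(a, b)] → w = 0.29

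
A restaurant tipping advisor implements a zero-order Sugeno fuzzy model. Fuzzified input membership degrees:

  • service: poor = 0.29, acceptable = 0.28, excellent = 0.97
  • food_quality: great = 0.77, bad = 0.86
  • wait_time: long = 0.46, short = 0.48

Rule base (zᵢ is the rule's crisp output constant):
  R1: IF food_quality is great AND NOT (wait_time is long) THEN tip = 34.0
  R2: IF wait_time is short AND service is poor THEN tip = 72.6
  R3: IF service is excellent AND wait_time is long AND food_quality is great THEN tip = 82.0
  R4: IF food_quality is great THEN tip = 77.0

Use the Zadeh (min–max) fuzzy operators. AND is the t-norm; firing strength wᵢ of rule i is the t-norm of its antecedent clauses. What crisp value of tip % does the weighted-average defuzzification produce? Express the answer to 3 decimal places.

66.225

R1 (z=34.0): great=0.77, ¬long=1−0.46=0.54; AND[min(a, b)] → w = 0.54
R2 (z=72.6): short=0.48, poor=0.29; AND[min(a, b)] → w = 0.29
R3 (z=82.0): excellent=0.97, long=0.46, great=0.77; AND[min(a, b)] → w = 0.46
R4 (z=77.0): great=0.77 → w = 0.77
Weighted average = (0.54·34.0 + 0.29·72.6 + 0.46·82.0 + 0.77·77.0) / (0.54 + 0.29 + 0.46 + 0.77)
  = 136.4240 / 2.0600 = 66.225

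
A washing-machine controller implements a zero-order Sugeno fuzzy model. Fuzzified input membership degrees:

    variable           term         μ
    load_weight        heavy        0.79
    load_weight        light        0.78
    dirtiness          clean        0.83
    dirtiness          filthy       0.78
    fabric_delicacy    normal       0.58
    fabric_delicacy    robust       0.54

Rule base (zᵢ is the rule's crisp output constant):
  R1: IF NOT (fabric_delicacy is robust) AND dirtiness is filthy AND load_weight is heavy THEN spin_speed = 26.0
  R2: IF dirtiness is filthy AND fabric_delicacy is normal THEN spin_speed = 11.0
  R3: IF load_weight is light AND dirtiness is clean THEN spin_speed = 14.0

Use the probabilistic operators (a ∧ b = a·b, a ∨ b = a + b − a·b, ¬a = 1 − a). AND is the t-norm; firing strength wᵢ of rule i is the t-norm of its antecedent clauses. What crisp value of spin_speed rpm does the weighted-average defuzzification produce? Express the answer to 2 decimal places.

15.48

R1 (z=26.0): ¬robust=1−0.54=0.46, filthy=0.78, heavy=0.79; AND[a·b] → w = 0.2835
R2 (z=11.0): filthy=0.78, normal=0.58; AND[a·b] → w = 0.4524
R3 (z=14.0): light=0.78, clean=0.83; AND[a·b] → w = 0.6474
Weighted average = (0.2835·26.0 + 0.4524·11.0 + 0.6474·14.0) / (0.2835 + 0.4524 + 0.6474)
  = 21.4098 / 1.3833 = 15.48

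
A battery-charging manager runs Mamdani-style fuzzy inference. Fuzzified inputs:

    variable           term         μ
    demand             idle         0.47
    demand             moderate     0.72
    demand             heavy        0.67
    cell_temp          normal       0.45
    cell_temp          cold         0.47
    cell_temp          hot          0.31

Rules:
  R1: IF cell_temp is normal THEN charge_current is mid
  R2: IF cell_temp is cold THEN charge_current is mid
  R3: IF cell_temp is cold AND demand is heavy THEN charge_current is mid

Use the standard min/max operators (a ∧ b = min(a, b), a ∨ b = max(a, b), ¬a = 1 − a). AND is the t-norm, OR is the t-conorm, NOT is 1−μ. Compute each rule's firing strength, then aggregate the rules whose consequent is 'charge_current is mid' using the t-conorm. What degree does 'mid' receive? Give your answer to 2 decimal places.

R1: normal=0.45 → w = 0.45
R2: cold=0.47 → w = 0.47
R3: cold=0.47, heavy=0.67; AND[min(a, b)] → w = 0.47
Rules with consequent 'mid': {R1, R2, R3} → strengths 0.45, 0.47, 0.47
Aggregate via t-conorm [max(a, b)]: 0.47

0.47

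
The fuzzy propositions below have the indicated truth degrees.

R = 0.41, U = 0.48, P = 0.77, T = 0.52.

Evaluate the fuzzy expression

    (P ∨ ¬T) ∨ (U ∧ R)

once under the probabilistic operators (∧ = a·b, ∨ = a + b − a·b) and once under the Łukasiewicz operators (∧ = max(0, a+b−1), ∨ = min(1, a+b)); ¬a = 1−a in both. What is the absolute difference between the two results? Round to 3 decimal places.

Under probabilistic:
  ¬T = 1 − 0.5200 = 0.4800
  P ∨ ¬T = a + b − a·b on (0.7700, 0.4800) = 0.8804
  U ∧ R = a·b on (0.4800, 0.4100) = 0.1968
  (P ∨ ¬T) ∨ (U ∧ R) = a + b − a·b on (0.8804, 0.1968) = 0.9039
  → value = 0.9039
Under Łukasiewicz:
  ¬T = 1 − 0.52 = 0.48
  P ∨ ¬T = min(1, a+b) on (0.77, 0.48) = 1.00
  U ∧ R = max(0, a+b−1) on (0.48, 0.41) = 0.00
  (P ∨ ¬T) ∨ (U ∧ R) = min(1, a+b) on (1.00, 0.00) = 1.00
  → value = 1.0000
|0.9039 − 1.0000| = 0.096

0.096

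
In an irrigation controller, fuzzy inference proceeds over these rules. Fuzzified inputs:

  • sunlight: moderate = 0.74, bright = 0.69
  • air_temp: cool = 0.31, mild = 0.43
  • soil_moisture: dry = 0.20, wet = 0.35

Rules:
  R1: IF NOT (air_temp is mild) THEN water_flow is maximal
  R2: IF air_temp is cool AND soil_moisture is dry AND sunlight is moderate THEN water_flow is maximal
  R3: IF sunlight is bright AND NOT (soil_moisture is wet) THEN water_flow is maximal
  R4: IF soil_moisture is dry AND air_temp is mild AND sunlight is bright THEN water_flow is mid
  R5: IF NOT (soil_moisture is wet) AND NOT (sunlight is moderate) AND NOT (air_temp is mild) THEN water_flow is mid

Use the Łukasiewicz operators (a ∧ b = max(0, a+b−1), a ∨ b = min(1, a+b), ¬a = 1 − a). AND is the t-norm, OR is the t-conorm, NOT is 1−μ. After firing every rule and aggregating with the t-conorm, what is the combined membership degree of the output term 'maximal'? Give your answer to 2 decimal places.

0.91

R1: ¬mild=1−0.43=0.57 → w = 0.57
R2: cool=0.31, dry=0.20, moderate=0.74; AND[max(0, a+b−1)] → w = 0.00
R3: bright=0.69, ¬wet=1−0.35=0.65; AND[max(0, a+b−1)] → w = 0.34
R4: dry=0.20, mild=0.43, bright=0.69; AND[max(0, a+b−1)] → w = 0.00
R5: ¬wet=1−0.35=0.65, ¬moderate=1−0.74=0.26, ¬mild=1−0.43=0.57; AND[max(0, a+b−1)] → w = 0.00
Rules with consequent 'maximal': {R1, R2, R3} → strengths 0.57, 0.00, 0.34
Aggregate via t-conorm [min(1, a+b)]: 0.91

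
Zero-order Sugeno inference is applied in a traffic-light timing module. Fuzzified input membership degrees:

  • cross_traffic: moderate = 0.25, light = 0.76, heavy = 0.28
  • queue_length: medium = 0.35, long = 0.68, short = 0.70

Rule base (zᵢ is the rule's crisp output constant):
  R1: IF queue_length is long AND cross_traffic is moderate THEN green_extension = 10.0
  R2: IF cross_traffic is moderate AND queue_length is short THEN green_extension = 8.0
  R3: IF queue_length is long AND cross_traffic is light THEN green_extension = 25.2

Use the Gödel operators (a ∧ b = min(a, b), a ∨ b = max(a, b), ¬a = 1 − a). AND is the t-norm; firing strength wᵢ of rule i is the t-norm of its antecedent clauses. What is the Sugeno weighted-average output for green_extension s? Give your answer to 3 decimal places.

18.336

R1 (z=10.0): long=0.68, moderate=0.25; AND[min(a, b)] → w = 0.25
R2 (z=8.0): moderate=0.25, short=0.70; AND[min(a, b)] → w = 0.25
R3 (z=25.2): long=0.68, light=0.76; AND[min(a, b)] → w = 0.68
Weighted average = (0.25·10.0 + 0.25·8.0 + 0.68·25.2) / (0.25 + 0.25 + 0.68)
  = 21.6360 / 1.1800 = 18.336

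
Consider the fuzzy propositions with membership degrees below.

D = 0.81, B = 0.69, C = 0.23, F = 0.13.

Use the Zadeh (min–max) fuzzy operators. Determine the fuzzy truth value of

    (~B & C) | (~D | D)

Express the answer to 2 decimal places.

0.81

~B = 1 − 0.69 = 0.31
~B & C = min(a, b) on (0.31, 0.23) = 0.23
~D = 1 − 0.81 = 0.19
~D | D = max(a, b) on (0.19, 0.81) = 0.81
(~B & C) | (~D | D) = max(a, b) on (0.23, 0.81) = 0.81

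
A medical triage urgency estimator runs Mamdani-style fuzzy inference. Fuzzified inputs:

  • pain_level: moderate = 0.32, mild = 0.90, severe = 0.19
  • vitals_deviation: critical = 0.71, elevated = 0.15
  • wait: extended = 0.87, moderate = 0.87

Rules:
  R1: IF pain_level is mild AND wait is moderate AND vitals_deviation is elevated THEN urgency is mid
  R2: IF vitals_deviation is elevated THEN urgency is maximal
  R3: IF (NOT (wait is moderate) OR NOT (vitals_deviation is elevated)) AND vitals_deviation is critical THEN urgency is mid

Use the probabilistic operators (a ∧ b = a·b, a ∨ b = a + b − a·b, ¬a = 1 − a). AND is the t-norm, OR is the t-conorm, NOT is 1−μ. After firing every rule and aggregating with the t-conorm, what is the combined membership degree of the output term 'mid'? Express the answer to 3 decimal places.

R1: mild=0.90, moderate=0.87, elevated=0.15; AND[a·b] → w = 0.1174
R2: elevated=0.15 → w = 0.1500
R3: (¬moderate=1−0.87=0.13 OR ¬elevated=1−0.15=0.85) = 0.8695; AND[a·b] with critical=0.71 → w = 0.6173
Rules with consequent 'mid': {R1, R3} → strengths 0.1174, 0.6173
Aggregate via t-conorm [a + b − a·b]: 0.6623

0.662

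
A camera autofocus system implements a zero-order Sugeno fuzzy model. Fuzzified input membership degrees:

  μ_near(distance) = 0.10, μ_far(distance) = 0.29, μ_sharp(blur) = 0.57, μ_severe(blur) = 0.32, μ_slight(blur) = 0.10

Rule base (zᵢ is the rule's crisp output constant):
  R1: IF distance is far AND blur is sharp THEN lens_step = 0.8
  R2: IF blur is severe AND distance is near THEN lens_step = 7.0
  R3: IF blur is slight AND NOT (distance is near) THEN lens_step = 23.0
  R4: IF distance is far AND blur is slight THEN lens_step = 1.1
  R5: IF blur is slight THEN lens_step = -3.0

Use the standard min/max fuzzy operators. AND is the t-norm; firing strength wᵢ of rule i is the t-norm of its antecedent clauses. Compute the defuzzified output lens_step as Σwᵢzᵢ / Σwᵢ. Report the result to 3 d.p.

4.409

R1 (z=0.8): far=0.29, sharp=0.57; AND[min(a, b)] → w = 0.29
R2 (z=7.0): severe=0.32, near=0.10; AND[min(a, b)] → w = 0.10
R3 (z=23.0): slight=0.10, ¬near=1−0.10=0.90; AND[min(a, b)] → w = 0.10
R4 (z=1.1): far=0.29, slight=0.10; AND[min(a, b)] → w = 0.10
R5 (z=-3.0): slight=0.10 → w = 0.10
Weighted average = (0.29·0.8 + 0.10·7.0 + 0.10·23.0 + 0.10·1.1 + 0.10·-3.0) / (0.29 + 0.10 + 0.10 + 0.10 + 0.10)
  = 3.0420 / 0.6900 = 4.409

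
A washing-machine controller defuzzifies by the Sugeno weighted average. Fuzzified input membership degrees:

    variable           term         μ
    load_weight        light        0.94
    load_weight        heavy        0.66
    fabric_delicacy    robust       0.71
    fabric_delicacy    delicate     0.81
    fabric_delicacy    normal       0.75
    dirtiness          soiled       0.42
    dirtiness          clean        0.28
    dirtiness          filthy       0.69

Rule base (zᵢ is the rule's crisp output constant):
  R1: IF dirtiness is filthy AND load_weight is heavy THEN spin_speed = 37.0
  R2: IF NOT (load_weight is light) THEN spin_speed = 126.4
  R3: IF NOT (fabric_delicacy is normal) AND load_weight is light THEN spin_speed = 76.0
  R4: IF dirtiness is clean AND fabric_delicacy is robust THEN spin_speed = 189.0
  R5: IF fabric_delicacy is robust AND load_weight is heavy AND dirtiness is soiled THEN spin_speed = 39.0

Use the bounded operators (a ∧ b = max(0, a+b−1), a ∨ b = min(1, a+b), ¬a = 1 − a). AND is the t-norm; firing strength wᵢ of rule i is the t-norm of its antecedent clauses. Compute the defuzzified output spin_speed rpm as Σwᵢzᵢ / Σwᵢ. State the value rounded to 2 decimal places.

58.29

R1 (z=37.0): filthy=0.69, heavy=0.66; AND[max(0, a+b−1)] → w = 0.35
R2 (z=126.4): ¬light=1−0.94=0.06 → w = 0.06
R3 (z=76.0): ¬normal=1−0.75=0.25, light=0.94; AND[max(0, a+b−1)] → w = 0.19
R4 (z=189.0): clean=0.28, robust=0.71; AND[max(0, a+b−1)] → w = 0.00
R5 (z=39.0): robust=0.71, heavy=0.66, soiled=0.42; AND[max(0, a+b−1)] → w = 0.00
Weighted average = (0.35·37.0 + 0.06·126.4 + 0.19·76.0 + 0.00·189.0 + 0.00·39.0) / (0.35 + 0.06 + 0.19 + 0.00 + 0.00)
  = 34.9740 / 0.6000 = 58.29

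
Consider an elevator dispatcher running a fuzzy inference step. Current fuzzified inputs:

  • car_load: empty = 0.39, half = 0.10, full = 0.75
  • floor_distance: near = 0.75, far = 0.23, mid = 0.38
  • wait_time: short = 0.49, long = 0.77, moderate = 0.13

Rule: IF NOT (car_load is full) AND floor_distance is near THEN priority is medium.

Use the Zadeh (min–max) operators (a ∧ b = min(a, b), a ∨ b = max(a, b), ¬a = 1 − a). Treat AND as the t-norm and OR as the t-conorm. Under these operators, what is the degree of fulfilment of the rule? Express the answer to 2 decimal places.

firing strength: ¬full=1−0.75=0.25, near=0.75; AND[min(a, b)] → w = 0.25

0.25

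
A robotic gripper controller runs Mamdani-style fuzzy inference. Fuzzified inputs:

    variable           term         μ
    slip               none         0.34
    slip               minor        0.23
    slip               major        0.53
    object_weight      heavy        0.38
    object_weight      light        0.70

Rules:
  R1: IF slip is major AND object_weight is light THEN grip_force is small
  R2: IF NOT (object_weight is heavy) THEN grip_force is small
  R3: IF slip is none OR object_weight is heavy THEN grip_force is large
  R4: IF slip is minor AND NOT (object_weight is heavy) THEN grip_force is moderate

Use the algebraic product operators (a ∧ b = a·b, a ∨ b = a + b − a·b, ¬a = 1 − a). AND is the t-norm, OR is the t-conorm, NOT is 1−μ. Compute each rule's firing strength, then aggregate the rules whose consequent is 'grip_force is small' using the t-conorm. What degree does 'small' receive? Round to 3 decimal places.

R1: major=0.53, light=0.70; AND[a·b] → w = 0.3710
R2: ¬heavy=1−0.38=0.62 → w = 0.6200
R3: none=0.34, heavy=0.38; OR[a + b − a·b] → w = 0.5908
R4: minor=0.23, ¬heavy=1−0.38=0.62; AND[a·b] → w = 0.1426
Rules with consequent 'small': {R1, R2} → strengths 0.3710, 0.6200
Aggregate via t-conorm [a + b − a·b]: 0.7610

0.761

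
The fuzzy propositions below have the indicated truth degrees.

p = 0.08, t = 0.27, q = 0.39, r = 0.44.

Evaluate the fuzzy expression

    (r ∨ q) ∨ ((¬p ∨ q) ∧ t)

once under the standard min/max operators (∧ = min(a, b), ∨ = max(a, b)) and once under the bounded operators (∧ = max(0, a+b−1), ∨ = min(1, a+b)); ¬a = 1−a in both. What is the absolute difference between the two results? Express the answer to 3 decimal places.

Under standard min/max:
  r ∨ q = max(a, b) on (0.44, 0.39) = 0.44
  ¬p = 1 − 0.08 = 0.92
  ¬p ∨ q = max(a, b) on (0.92, 0.39) = 0.92
  (¬p ∨ q) ∧ t = min(a, b) on (0.92, 0.27) = 0.27
  (r ∨ q) ∨ ((¬p ∨ q) ∧ t) = max(a, b) on (0.44, 0.27) = 0.44
  → value = 0.4400
Under bounded:
  r ∨ q = min(1, a+b) on (0.44, 0.39) = 0.83
  ¬p = 1 − 0.08 = 0.92
  ¬p ∨ q = min(1, a+b) on (0.92, 0.39) = 1.00
  (¬p ∨ q) ∧ t = max(0, a+b−1) on (1.00, 0.27) = 0.27
  (r ∨ q) ∨ ((¬p ∨ q) ∧ t) = min(1, a+b) on (0.83, 0.27) = 1.00
  → value = 1.0000
|0.4400 − 1.0000| = 0.560

0.560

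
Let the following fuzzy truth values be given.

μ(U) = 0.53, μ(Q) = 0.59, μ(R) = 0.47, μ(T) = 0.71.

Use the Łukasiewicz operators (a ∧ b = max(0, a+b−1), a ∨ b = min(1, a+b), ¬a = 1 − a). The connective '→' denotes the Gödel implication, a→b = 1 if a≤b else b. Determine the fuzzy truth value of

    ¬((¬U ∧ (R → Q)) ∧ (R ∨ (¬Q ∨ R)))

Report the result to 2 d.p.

0.53

¬U = 1 − 0.53 = 0.47
R → Q  [Gödel: 1 if a≤b else b] with a=0.47, b=0.59 → 1.00
¬U ∧ (R → Q) = max(0, a+b−1) on (0.47, 1.00) = 0.47
¬Q = 1 − 0.59 = 0.41
¬Q ∨ R = min(1, a+b) on (0.41, 0.47) = 0.88
R ∨ (¬Q ∨ R) = min(1, a+b) on (0.47, 0.88) = 1.00
(¬U ∧ (R → Q)) ∧ (R ∨ (¬Q ∨ R)) = max(0, a+b−1) on (0.47, 1.00) = 0.47
¬((¬U ∧ (R → Q)) ∧ (R ∨ (¬Q ∨ R))) = 1 − 0.47 = 0.53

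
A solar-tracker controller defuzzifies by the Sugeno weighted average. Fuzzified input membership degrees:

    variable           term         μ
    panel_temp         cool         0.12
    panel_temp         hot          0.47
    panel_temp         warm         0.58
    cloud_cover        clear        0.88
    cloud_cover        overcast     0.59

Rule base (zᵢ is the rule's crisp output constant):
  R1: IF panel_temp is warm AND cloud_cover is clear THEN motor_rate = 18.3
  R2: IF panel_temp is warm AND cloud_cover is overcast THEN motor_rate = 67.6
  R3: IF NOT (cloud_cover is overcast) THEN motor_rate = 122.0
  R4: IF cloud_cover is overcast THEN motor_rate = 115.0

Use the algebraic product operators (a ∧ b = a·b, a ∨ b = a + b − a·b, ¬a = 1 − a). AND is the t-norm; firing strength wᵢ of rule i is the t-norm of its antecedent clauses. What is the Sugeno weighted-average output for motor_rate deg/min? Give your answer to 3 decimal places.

R1 (z=18.3): warm=0.58, clear=0.88; AND[a·b] → w = 0.5104
R2 (z=67.6): warm=0.58, overcast=0.59; AND[a·b] → w = 0.3422
R3 (z=122.0): ¬overcast=1−0.59=0.41 → w = 0.4100
R4 (z=115.0): overcast=0.59 → w = 0.5900
Weighted average = (0.5104·18.3 + 0.3422·67.6 + 0.4100·122.0 + 0.5900·115.0) / (0.5104 + 0.3422 + 0.4100 + 0.5900)
  = 150.3430 / 1.8526 = 81.152

81.152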